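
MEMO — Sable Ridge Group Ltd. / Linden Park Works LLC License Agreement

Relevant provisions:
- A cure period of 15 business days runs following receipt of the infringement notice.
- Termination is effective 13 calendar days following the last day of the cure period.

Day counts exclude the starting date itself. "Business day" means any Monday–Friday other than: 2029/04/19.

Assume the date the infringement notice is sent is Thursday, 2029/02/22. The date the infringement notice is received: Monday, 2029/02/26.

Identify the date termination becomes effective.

The last day of the cure period: counting 15 business days from Monday, 2029/02/26 (Feb 27, Feb 28, Mar 1, Mar 2, …, Mar 15, Mar 16, Mar 19, skipping weekends) reaches Monday, 2029/03/19.
The date termination becomes effective: 2029/03/19 + 13 days = 2029/04/01.

2029/04/01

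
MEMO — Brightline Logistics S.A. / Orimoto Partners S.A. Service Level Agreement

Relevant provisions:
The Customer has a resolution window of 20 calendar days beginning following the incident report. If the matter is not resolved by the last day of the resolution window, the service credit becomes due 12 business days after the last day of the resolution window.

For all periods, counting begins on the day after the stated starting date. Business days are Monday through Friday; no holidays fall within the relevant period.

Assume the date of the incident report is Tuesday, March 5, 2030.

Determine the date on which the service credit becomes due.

The last day of the resolution window: 20 calendar days after March 5, 2030 is March 25, 2030.
The date on which the service credit becomes due: 12 business days after Monday, March 25, 2030, skipping weekends — Mar 26, Mar 27, Mar 28, Mar 29, …, Apr 8, Apr 9, Apr 10 — lands on Wednesday, April 10, 2030.

April 10, 2030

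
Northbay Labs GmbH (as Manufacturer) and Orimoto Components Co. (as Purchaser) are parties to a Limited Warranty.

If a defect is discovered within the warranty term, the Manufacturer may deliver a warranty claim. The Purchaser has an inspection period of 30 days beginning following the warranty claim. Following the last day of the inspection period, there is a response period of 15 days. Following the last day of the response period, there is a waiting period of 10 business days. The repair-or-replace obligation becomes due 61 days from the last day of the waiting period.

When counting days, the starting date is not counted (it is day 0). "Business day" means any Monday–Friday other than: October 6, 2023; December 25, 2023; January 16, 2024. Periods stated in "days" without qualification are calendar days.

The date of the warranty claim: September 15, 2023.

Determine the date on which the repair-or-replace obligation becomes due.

The last day of the inspection period: 30 calendar days after September 15, 2023 is October 15, 2023.
The last day of the response period: October 15, 2023 + 15 days = October 30, 2023.
The last day of the waiting period: 10 business days after Monday, October 30, 2023, skipping weekends — Oct 31, Nov 1, Nov 2, Nov 3, Nov 6, Nov 7, Nov 8, Nov 9, Nov 10, Nov 13 — lands on Monday, November 13, 2023.
The date on which the repair-or-replace obligation becomes due: 61 calendar days after November 13, 2023 is January 13, 2024.

January 13, 2024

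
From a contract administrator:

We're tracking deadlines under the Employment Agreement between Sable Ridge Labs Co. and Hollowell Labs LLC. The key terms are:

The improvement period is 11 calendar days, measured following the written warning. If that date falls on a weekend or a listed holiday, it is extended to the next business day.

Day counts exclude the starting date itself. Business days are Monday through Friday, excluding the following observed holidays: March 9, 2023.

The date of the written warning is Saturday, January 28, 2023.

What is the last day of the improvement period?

The last day of the improvement period: 11 calendar days after January 28, 2023 is February 8, 2023. February 8, 2023 is a Wednesday and is not a listed holiday, so no roll-forward applies.

February 8, 2023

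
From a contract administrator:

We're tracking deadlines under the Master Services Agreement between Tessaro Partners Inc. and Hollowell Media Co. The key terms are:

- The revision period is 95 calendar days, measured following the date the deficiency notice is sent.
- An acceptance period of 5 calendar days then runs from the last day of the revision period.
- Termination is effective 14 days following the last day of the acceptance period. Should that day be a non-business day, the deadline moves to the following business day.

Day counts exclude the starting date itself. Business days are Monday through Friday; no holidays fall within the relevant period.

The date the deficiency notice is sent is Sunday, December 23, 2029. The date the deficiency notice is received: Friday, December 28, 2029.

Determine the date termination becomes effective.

April 16, 2030

The last day of the revision period: December 23, 2029 + 95 days = March 28, 2030.
Adding 5 calendar days to March 28, 2030 gives April 2, 2030, which is the last day of the acceptance period.
The date termination becomes effective: 14 calendar days after April 2, 2030 is April 16, 2030. April 16, 2030 is a Tuesday, so no roll-forward applies.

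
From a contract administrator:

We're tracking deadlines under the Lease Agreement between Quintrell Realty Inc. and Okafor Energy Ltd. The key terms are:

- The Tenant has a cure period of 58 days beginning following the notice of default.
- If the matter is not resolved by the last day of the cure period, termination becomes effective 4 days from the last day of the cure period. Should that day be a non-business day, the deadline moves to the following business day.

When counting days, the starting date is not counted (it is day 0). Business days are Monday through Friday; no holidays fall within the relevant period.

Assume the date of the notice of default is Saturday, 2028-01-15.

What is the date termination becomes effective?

2028-03-17

The last day of the cure period: 58 calendar days after 2028-01-15 is 2028-03-13.
The date termination becomes effective: 2028-03-13 + 4 days = 2028-03-17. 2028-03-17 is a Friday, so no roll-forward applies.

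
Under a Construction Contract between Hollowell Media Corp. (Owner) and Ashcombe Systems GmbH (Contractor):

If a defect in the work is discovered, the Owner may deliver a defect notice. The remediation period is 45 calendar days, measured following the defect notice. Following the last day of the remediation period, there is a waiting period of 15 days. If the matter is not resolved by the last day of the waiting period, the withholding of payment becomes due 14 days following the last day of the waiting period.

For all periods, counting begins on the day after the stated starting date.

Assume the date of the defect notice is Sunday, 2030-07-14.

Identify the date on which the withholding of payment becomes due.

The last day of the remediation period: 2030-07-14 + 45 days = 2030-08-28.
The last day of the waiting period: 2030-08-28 + 15 days = 2030-09-12.
The date on which the withholding of payment becomes due: 2030-09-12 + 14 days = 2030-09-26.

2030-09-26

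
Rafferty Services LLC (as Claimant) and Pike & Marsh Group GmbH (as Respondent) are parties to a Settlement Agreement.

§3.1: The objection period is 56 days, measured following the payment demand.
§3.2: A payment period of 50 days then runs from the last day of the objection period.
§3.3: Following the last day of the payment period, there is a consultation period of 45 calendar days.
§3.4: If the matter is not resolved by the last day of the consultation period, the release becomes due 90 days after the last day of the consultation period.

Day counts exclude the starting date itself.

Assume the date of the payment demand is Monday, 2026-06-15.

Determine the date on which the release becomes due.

2027-02-11

The last day of the objection period: 56 calendar days after 2026-06-15 is 2026-08-10.
Adding 50 calendar days to 2026-08-10 gives 2026-09-29, which is the last day of the payment period.
The last day of the consultation period: 45 calendar days after 2026-09-29 is 2026-11-13.
Adding 90 calendar days to 2026-11-13 gives 2027-02-11, which is the date on which the release becomes due.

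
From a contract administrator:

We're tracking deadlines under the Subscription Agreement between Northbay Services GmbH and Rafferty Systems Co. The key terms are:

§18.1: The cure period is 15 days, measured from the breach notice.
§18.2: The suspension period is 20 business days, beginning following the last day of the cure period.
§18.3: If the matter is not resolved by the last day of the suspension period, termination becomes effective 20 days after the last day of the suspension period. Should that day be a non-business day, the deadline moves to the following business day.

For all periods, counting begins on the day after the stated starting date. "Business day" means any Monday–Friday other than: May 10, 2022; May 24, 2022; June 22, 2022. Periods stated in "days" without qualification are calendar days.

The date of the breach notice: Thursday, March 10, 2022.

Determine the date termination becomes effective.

May 12, 2022

The last day of the cure period: March 10, 2022 + 15 days = March 25, 2022.
From Friday, March 25, 2022, 20 business days (Mar 28, Mar 29, Mar 30, Mar 31, …, Apr 20, Apr 21, Apr 22, skipping weekends) brings us to Friday, April 22, 2022, which is the last day of the suspension period.
The date termination becomes effective: April 22, 2022 + 20 days = May 12, 2022. May 12, 2022 is a Thursday and is not a listed holiday, so no roll-forward applies.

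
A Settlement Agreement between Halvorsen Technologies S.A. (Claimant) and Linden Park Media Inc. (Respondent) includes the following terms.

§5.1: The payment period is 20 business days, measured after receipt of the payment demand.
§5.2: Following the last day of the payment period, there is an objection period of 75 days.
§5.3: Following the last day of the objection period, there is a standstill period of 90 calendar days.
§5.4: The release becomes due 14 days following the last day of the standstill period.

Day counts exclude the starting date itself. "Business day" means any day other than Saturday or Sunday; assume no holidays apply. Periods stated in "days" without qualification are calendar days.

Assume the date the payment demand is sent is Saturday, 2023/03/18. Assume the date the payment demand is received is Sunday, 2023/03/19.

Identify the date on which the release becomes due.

2023/10/10

The last day of the payment period: 20 business days after Sunday, 2023/03/19, skipping weekends — Mar 20, Mar 21, Mar 22, Mar 23, …, Apr 12, Apr 13, Apr 14 — lands on Friday, 2023/04/14.
The last day of the objection period: 75 calendar days after 2023/04/14 is 2023/06/28.
Adding 90 calendar days to 2023/06/28 gives 2023/09/26, which is the last day of the standstill period.
The date on which the release becomes due: 14 calendar days after 2023/09/26 is 2023/10/10.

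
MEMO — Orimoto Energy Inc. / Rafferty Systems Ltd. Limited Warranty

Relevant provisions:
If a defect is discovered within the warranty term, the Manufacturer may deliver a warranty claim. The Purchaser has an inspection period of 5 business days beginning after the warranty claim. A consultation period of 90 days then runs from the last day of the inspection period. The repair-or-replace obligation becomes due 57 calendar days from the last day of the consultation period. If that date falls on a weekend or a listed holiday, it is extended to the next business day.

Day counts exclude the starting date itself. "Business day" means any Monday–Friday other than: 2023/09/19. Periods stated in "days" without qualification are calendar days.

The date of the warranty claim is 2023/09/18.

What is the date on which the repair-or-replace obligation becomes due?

2024/02/20

The last day of the inspection period: 5 business days after Monday, 2023/09/18, skipping weekends and the listed holiday on Sep 19 — Sep 20, Sep 21, Sep 22, Sep 25, Sep 26 — lands on Tuesday, 2023/09/26.
The last day of the consultation period: 90 calendar days after 2023/09/26 is 2023/12/25.
Adding 57 calendar days to 2023/12/25 gives 2024/02/20, which is the date on which the repair-or-replace obligation becomes due. 2024/02/20 is a Tuesday and is not a listed holiday, so no roll-forward applies.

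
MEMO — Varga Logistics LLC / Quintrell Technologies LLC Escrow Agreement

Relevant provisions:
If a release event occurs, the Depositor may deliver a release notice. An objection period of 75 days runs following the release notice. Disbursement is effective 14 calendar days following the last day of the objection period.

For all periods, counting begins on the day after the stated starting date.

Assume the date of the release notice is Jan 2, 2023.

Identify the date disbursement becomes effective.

The last day of the objection period: Jan 2, 2023 + 75 days = Mar 18, 2023.
The date disbursement becomes effective: Mar 18, 2023 + 14 days = Apr 1, 2023.

Apr 1, 2023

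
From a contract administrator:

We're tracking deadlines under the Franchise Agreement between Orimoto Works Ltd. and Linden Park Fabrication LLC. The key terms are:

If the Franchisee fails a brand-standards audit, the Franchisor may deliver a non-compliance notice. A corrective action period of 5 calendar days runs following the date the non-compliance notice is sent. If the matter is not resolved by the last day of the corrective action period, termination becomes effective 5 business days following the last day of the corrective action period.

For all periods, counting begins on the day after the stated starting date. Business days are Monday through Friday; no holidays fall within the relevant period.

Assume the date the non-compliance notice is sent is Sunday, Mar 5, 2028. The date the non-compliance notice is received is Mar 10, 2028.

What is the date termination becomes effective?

Mar 17, 2028

The last day of the corrective action period: Mar 5, 2028 + 5 days = Mar 10, 2028.
The date termination becomes effective: counting 5 business days from Friday, Mar 10, 2028 (Mar 13, Mar 14, Mar 15, Mar 16, Mar 17, skipping weekends) reaches Friday, Mar 17, 2028.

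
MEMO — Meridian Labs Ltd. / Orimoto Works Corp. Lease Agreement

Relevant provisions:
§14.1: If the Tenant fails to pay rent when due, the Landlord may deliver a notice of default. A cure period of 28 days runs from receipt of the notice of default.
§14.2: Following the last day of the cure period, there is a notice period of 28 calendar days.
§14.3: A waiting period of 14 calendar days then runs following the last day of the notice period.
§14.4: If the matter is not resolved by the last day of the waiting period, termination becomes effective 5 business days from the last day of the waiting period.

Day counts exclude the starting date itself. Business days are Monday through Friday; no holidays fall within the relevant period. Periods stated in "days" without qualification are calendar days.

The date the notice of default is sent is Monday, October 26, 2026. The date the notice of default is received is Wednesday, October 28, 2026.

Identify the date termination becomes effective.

The last day of the cure period: October 28, 2026 + 28 days = November 25, 2026.
The last day of the notice period: 28 calendar days after November 25, 2026 is December 23, 2026.
The last day of the waiting period: December 23, 2026 + 14 days = January 6, 2027.
The date termination becomes effective: counting 5 business days from Wednesday, January 6, 2027 (Jan 7, Jan 8, Jan 11, Jan 12, Jan 13, skipping weekends) reaches Wednesday, January 13, 2027.

January 13, 2027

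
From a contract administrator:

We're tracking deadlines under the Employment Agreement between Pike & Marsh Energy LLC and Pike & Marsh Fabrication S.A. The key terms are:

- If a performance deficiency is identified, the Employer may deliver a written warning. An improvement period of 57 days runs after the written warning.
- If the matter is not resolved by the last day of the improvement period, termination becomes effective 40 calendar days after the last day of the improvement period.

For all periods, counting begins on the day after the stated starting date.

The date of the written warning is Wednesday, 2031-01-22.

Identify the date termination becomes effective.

2031-04-29

The last day of the improvement period: 2031-01-22 + 57 days = 2031-03-20.
The date termination becomes effective: 2031-03-20 + 40 days = 2031-04-29.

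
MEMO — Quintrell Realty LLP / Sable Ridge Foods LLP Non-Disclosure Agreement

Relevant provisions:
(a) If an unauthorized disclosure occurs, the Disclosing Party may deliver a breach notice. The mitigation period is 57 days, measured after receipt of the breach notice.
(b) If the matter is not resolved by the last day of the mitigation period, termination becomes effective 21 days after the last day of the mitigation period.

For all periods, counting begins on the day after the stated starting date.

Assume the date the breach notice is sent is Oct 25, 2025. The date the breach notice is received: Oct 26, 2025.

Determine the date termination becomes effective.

Jan 12, 2026

Adding 57 calendar days to Oct 26, 2025 gives Dec 22, 2025, which is the last day of the mitigation period.
Adding 21 calendar days to Dec 22, 2025 gives Jan 12, 2026, which is the date termination becomes effective.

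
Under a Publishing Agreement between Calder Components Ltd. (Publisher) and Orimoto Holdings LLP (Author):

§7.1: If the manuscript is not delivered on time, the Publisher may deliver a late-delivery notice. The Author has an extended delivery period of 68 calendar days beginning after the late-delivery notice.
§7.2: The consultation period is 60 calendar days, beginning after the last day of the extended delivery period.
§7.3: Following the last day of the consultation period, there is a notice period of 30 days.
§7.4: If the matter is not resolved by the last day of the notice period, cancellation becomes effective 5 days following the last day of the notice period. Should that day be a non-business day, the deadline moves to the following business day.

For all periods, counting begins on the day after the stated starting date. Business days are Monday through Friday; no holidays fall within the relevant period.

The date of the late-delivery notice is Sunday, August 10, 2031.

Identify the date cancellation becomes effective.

January 20, 2032

The last day of the extended delivery period: 68 calendar days after August 10, 2031 is October 17, 2031.
Adding 60 calendar days to October 17, 2031 gives December 16, 2031, which is the last day of the consultation period.
Adding 30 calendar days to December 16, 2031 gives January 15, 2032, which is the last day of the notice period.
The date cancellation becomes effective: January 15, 2032 + 5 days = January 20, 2032. January 20, 2032 is a Tuesday, so no roll-forward applies.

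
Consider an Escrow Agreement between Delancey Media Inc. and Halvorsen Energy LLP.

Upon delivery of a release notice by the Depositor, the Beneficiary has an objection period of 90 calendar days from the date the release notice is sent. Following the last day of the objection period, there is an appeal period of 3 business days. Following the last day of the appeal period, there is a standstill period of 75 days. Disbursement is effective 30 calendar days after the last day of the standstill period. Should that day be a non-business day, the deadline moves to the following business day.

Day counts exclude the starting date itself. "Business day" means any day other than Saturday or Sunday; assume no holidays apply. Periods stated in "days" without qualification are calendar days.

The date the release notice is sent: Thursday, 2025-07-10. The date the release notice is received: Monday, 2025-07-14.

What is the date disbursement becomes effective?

Adding 90 calendar days to 2025-07-10 gives 2025-10-08, which is the last day of the objection period.
From Wednesday, 2025-10-08, 3 business days (Oct 9, Oct 10, Oct 13, skipping weekends) brings us to Monday, 2025-10-13, which is the last day of the appeal period.
The last day of the standstill period: 75 calendar days after 2025-10-13 is 2025-12-27.
The date disbursement becomes effective: 2025-12-27 + 30 days = 2026-01-26. 2026-01-26 is a Monday, so no roll-forward applies.

2026-01-26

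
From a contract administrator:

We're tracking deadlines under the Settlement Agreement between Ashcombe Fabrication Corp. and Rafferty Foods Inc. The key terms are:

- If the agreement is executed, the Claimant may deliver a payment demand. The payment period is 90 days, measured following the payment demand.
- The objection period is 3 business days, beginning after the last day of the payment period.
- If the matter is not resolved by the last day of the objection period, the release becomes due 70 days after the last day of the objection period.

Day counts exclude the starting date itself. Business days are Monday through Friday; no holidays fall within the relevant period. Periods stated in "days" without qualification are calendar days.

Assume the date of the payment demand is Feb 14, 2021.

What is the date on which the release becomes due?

Jul 28, 2021

The last day of the payment period: 90 calendar days after Feb 14, 2021 is May 15, 2021.
The last day of the objection period: 3 business days after Saturday, May 15, 2021, skipping weekends — May 17, May 18, May 19 — lands on Wednesday, May 19, 2021.
Adding 70 calendar days to May 19, 2021 gives Jul 28, 2021, which is the date on which the release becomes due.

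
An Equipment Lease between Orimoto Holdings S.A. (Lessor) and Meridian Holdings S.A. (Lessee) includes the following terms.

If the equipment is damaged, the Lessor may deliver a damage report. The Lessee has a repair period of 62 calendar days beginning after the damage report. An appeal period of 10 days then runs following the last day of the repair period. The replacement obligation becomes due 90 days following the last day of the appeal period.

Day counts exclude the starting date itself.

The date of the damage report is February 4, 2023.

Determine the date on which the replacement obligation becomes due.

July 16, 2023

The last day of the repair period: February 4, 2023 + 62 days = April 7, 2023.
The last day of the appeal period: 10 calendar days after April 7, 2023 is April 17, 2023.
Adding 90 calendar days to April 17, 2023 gives July 16, 2023, which is the date on which the replacement obligation becomes due.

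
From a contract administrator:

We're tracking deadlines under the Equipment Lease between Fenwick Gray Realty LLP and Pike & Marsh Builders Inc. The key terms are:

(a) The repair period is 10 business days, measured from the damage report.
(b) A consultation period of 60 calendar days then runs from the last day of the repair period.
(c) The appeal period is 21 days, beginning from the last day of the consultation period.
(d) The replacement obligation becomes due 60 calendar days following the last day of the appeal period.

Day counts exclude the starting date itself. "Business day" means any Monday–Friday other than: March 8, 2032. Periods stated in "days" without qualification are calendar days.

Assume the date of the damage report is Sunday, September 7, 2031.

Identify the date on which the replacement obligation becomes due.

From Sunday, September 7, 2031, 10 business days (Sep 8, Sep 9, Sep 10, Sep 11, Sep 12, Sep 15, Sep 16, Sep 17, Sep 18, Sep 19, skipping weekends) brings us to Friday, September 19, 2031, which is the last day of the repair period.
The last day of the consultation period: September 19, 2031 + 60 days = November 18, 2031.
Adding 21 calendar days to November 18, 2031 gives December 9, 2031, which is the last day of the appeal period.
The date on which the replacement obligation becomes due: 60 calendar days after December 9, 2031 is February 7, 2032.

February 7, 2032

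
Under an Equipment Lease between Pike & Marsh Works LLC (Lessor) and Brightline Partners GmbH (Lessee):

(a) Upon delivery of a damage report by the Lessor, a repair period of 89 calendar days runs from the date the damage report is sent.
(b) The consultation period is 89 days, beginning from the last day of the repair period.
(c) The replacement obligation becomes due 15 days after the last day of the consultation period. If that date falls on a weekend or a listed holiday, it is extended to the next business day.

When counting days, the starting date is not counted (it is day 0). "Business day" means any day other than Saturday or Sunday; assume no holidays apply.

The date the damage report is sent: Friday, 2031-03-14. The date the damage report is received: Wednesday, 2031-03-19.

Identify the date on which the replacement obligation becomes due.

Adding 89 calendar days to 2031-03-14 gives 2031-06-11, which is the last day of the repair period.
The last day of the consultation period: 89 calendar days after 2031-06-11 is 2031-09-08.
Adding 15 calendar days to 2031-09-08 gives 2031-09-23, which is the date on which the replacement obligation becomes due. 2031-09-23 is a Tuesday, so no roll-forward applies.

2031-09-23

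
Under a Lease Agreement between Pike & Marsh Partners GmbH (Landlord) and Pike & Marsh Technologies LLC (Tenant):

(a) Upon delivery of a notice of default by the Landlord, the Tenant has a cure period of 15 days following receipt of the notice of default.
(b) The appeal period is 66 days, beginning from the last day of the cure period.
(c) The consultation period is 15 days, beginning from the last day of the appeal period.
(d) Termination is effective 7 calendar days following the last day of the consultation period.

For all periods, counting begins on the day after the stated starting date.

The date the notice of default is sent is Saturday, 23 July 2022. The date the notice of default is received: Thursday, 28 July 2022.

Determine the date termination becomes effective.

The last day of the cure period: 15 calendar days after 28 July 2022 is 12 August 2022.
The last day of the appeal period: 66 calendar days after 12 August 2022 is 17 October 2022.
Adding 15 calendar days to 17 October 2022 gives 1 November 2022, which is the last day of the consultation period.
The date termination becomes effective: 7 calendar days after 1 November 2022 is 8 November 2022.

8 November 2022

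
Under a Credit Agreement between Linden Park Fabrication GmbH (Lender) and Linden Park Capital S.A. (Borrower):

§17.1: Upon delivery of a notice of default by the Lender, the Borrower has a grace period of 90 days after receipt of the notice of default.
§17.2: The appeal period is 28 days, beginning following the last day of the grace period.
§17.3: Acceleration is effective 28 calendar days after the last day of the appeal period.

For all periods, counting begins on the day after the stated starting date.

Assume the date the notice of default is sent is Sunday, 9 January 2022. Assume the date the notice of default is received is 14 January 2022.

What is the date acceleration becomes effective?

9 June 2022

The last day of the grace period: 14 January 2022 + 90 days = 14 April 2022.
The last day of the appeal period: 28 calendar days after 14 April 2022 is 12 May 2022.
The date acceleration becomes effective: 12 May 2022 + 28 days = 9 June 2022.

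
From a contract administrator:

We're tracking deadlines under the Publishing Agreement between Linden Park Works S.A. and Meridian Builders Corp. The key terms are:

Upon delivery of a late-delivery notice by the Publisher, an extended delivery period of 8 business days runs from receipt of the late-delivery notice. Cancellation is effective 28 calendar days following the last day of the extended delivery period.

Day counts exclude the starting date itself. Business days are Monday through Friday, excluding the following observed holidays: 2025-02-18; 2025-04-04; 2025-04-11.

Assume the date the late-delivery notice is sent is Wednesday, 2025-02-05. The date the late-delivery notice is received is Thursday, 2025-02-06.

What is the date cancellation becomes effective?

2025-03-19

The last day of the extended delivery period: counting 8 business days from Thursday, 2025-02-06 (Feb 7, Feb 10, Feb 11, Feb 12, Feb 13, Feb 14, Feb 17, Feb 19, skipping weekends and the listed holiday on Feb 18) reaches Wednesday, 2025-02-19.
The date cancellation becomes effective: 2025-02-19 + 28 days = 2025-03-19.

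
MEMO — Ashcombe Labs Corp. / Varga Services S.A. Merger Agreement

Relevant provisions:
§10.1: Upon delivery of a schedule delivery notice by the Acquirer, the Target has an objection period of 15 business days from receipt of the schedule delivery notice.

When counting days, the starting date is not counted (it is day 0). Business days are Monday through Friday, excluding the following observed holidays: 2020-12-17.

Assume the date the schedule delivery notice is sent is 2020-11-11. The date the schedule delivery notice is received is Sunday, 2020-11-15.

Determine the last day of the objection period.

2020-12-04

The last day of the objection period: counting 15 business days from Sunday, 2020-11-15 (Nov 16, Nov 17, Nov 18, Nov 19, …, Dec 2, Dec 3, Dec 4, skipping weekends) reaches Friday, 2020-12-04.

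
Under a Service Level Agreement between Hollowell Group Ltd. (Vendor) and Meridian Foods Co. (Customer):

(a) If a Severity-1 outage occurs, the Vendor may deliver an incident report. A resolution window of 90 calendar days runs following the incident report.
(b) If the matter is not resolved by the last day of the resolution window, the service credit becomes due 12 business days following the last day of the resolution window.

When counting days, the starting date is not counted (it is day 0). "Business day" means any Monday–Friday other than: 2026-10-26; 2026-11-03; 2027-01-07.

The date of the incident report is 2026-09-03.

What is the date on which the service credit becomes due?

2026-12-18

The last day of the resolution window: 90 calendar days after 2026-09-03 is 2026-12-02.
The date on which the service credit becomes due: counting 12 business days from Wednesday, 2026-12-02 (Dec 3, Dec 4, Dec 7, Dec 8, …, Dec 16, Dec 17, Dec 18, skipping weekends) reaches Friday, 2026-12-18.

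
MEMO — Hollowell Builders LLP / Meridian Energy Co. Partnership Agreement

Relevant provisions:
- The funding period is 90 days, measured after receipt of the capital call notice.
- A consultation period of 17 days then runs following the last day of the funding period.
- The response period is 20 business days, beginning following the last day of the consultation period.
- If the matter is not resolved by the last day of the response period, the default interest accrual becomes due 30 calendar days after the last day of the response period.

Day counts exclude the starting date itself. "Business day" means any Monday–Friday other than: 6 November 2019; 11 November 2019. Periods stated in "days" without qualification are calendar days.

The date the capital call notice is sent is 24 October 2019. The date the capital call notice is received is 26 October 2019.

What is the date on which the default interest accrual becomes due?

The last day of the funding period: 90 calendar days after 26 October 2019 is 24 January 2020.
The last day of the consultation period: 17 calendar days after 24 January 2020 is 10 February 2020.
The last day of the response period: counting 20 business days from Monday, 10 February 2020 (Feb 11, Feb 12, Feb 13, Feb 14, …, Mar 5, Mar 6, Mar 9, skipping weekends) reaches Monday, 9 March 2020.
The date on which the default interest accrual becomes due: 9 March 2020 + 30 days = 8 April 2020.

8 April 2020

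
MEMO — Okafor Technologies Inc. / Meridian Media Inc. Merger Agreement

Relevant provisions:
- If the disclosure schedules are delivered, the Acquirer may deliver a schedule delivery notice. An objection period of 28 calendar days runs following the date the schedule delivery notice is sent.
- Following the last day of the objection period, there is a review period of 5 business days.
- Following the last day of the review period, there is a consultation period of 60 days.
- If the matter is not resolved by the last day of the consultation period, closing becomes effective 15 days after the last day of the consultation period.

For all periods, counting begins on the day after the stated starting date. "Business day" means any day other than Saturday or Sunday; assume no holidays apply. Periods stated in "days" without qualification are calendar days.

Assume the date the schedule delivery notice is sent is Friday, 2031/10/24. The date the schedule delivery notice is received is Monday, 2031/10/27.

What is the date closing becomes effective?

2032/02/11

The last day of the objection period: 2031/10/24 + 28 days = 2031/11/21.
From Friday, 2031/11/21, 5 business days (Nov 24, Nov 25, Nov 26, Nov 27, Nov 28, skipping weekends) brings us to Friday, 2031/11/28, which is the last day of the review period.
The last day of the consultation period: 2031/11/28 + 60 days = 2032/01/27.
Adding 15 calendar days to 2032/01/27 gives 2032/02/11, which is the date closing becomes effective.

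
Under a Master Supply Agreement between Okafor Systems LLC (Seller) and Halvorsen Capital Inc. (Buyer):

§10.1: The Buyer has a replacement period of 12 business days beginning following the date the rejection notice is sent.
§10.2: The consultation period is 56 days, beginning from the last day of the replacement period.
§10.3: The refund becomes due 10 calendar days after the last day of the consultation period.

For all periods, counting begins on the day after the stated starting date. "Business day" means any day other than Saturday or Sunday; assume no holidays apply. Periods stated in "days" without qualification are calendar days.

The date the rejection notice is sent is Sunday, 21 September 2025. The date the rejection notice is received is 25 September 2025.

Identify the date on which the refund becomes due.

12 December 2025

From Sunday, 21 September 2025, 12 business days (Sep 22, Sep 23, Sep 24, Sep 25, …, Oct 3, Oct 6, Oct 7, skipping weekends) brings us to Tuesday, 7 October 2025, which is the last day of the replacement period.
The last day of the consultation period: 7 October 2025 + 56 days = 2 December 2025.
Adding 10 calendar days to 2 December 2025 gives 12 December 2025, which is the date on which the refund becomes due.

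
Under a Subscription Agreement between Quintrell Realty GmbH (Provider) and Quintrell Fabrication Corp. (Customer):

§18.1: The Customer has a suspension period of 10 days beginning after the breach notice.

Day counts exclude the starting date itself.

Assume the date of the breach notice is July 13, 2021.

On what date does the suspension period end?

July 23, 2021

Adding 10 calendar days to July 13, 2021 gives July 23, 2021, which is the last day of the suspension period.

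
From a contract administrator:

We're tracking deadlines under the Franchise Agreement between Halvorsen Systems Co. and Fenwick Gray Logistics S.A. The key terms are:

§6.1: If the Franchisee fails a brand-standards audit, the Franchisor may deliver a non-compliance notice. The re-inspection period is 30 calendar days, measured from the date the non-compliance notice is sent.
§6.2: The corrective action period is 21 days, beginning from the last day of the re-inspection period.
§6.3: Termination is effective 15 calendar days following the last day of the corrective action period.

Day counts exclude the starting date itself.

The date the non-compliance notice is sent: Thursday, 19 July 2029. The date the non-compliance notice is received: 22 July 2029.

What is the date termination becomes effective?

23 September 2029

The last day of the re-inspection period: 19 July 2029 + 30 days = 18 August 2029.
The last day of the corrective action period: 21 calendar days after 18 August 2029 is 8 September 2029.
The date termination becomes effective: 15 calendar days after 8 September 2029 is 23 September 2029.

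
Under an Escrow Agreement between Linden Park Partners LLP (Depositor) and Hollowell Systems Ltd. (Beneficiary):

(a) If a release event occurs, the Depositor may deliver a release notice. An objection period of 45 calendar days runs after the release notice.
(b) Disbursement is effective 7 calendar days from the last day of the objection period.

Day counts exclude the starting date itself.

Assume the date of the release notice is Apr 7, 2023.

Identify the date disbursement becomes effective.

May 29, 2023

Adding 45 calendar days to Apr 7, 2023 gives May 22, 2023, which is the last day of the objection period.
Adding 7 calendar days to May 22, 2023 gives May 29, 2023, which is the date disbursement becomes effective.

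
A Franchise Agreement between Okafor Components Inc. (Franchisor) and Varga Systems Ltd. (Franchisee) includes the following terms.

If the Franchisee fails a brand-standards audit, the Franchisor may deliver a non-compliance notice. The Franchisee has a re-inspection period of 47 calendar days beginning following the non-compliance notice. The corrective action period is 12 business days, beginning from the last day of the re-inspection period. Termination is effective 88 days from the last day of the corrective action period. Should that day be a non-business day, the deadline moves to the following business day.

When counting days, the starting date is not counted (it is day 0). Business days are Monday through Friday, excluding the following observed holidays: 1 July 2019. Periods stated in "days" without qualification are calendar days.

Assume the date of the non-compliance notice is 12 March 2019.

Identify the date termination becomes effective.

The last day of the re-inspection period: 47 calendar days after 12 March 2019 is 28 April 2019.
The last day of the corrective action period: counting 12 business days from Sunday, 28 April 2019 (Apr 29, Apr 30, May 1, May 2, …, May 10, May 13, May 14, skipping weekends) reaches Tuesday, 14 May 2019.
The date termination becomes effective: 14 May 2019 + 88 days = 10 August 2019. That falls on a Saturday, so it rolls to the next business day, Monday, 12 August 2019.

12 August 2019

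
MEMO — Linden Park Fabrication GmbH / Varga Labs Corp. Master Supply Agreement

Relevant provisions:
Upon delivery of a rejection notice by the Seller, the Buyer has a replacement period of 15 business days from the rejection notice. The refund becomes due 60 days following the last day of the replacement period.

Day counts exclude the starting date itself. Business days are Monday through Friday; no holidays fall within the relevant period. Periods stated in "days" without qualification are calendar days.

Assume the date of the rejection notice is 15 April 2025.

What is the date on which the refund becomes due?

From Tuesday, 15 April 2025, 15 business days (Apr 16, Apr 17, Apr 18, Apr 21, …, May 2, May 5, May 6, skipping weekends) brings us to Tuesday, 6 May 2025, which is the last day of the replacement period.
The date on which the refund becomes due: 6 May 2025 + 60 days = 5 July 2025.

5 July 2025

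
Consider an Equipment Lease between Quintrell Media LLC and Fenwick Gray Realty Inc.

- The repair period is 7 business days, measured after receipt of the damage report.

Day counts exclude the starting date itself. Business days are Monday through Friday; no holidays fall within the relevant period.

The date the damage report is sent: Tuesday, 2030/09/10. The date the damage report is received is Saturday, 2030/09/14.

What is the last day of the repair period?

2030/09/24

The last day of the repair period: 7 business days after Saturday, 2030/09/14, skipping weekends — Sep 16, Sep 17, Sep 18, Sep 19, Sep 20, Sep 23, Sep 24 — lands on Tuesday, 2030/09/24.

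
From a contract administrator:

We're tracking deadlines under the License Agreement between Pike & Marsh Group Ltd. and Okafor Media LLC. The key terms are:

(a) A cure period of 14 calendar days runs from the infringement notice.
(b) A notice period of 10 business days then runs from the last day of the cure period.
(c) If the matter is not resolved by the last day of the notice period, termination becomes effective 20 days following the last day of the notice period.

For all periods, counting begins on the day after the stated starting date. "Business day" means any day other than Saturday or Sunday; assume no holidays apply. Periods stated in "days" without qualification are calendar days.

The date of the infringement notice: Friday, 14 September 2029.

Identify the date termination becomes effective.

Adding 14 calendar days to 14 September 2029 gives 28 September 2029, which is the last day of the cure period.
The last day of the notice period: 10 business days after Friday, 28 September 2029, skipping weekends — Oct 1, Oct 2, Oct 3, Oct 4, Oct 5, Oct 8, Oct 9, Oct 10, Oct 11, Oct 12 — lands on Friday, 12 October 2029.
The date termination becomes effective: 20 calendar days after 12 October 2029 is 1 November 2029.

1 November 2029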